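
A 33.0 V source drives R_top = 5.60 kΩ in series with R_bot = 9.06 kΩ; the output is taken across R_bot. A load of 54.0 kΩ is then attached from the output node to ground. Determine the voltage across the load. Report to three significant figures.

The load sits in parallel with R_bot: R_bot‖R_L = (9.06 × 54.0) / (9.06 + 54.0) = 7.758 kΩ.
V_out = 33.0 × 7.758 / (5.60 + 7.758) = 33.0 × 7.758/13.36 = 19.2 V.

V_out ≈ 19.2 V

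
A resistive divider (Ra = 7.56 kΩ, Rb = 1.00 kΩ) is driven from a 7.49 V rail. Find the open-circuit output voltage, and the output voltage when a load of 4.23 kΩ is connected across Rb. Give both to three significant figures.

Unloaded: 0.875 V; loaded: 0.724 V

Open-circuit: V = 7.49 × 1.00/(7.56 + 1.00) = 0.875 V.
With the load, Rb becomes Rb‖R_L = 0.8088 kΩ, so V = 7.49 × 0.8088/8.369 = 0.724 V.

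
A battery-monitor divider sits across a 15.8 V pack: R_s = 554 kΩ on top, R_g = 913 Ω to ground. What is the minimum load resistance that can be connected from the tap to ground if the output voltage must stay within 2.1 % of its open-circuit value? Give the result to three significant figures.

Output resistance R_th = R_s‖R_g = (554000 × 913)/554900 = 911.5 Ω.
The fractional drop is R_th/(R_th + R_L); requiring this ≤ 0.0210 gives R_L ≥ R_th(1/0.0210 − 1) = 911.5 × 46.62 = 42.5 kΩ.

R_L(min) ≈ 42.5 kΩ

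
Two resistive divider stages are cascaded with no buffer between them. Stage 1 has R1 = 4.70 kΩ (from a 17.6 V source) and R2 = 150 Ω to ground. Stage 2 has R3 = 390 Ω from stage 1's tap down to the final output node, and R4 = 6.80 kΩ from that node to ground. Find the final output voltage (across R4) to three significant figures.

Stage 2 presents R3+R4 = 7190 Ω as a load on stage 1's tap.
Stage 1's lower leg becomes R2‖(R3+R4) = 146.9 Ω, so V_mid = 17.6 × 146.9/4847 = 0.5335 V.
Stage 2 is itself unloaded: V_out = V_mid × R4/(R3+R4) = 0.5335 × 6800/7190 = 0.505 V.

V_out ≈ 0.505 V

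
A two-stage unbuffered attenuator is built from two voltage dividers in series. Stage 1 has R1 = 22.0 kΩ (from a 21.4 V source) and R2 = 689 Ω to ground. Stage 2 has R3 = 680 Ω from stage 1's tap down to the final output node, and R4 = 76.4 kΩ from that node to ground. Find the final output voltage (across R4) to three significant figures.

Stage 2 presents R3+R4 = 77080 Ω as a load on stage 1's tap.
Stage 1's lower leg becomes R2‖(R3+R4) = 682.9 Ω, so V_mid = 21.4 × 682.9/22680 = 0.6443 V.
Stage 2 is itself unloaded: V_out = V_mid × R4/(R3+R4) = 0.6443 × 76400/77080 = 0.639 V.

V_out ≈ 0.639 V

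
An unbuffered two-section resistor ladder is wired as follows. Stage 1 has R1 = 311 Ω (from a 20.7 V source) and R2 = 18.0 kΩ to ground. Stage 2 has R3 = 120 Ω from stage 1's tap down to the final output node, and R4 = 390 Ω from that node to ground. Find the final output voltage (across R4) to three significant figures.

Stage 2 presents R3+R4 = 510.0 Ω as a load on stage 1's tap.
Stage 1's lower leg becomes R2‖(R3+R4) = 495.9 Ω, so V_mid = 20.7 × 495.9/806.9 = 12.72 V.
Stage 2 is itself unloaded: V_out = V_mid × R4/(R3+R4) = 12.72 × 390/510.0 = 9.73 V.

V_out ≈ 9.73 V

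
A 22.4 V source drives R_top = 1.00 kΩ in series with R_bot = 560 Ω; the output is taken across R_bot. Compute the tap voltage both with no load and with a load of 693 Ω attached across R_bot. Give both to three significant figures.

Unloaded: 8.04 V; loaded: 5.30 V

Open-circuit: V = 22.4 × 560/(1000 + 560) = 8.04 V.
With the load, R_bot becomes R_bot‖R_L = 309.7 Ω, so V = 22.4 × 309.7/1310 = 5.30 V.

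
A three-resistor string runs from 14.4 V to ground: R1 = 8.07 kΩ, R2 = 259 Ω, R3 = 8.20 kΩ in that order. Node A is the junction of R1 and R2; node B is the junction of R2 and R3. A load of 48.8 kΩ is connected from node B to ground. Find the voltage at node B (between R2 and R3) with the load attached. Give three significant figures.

V ≈ 6.59 V

At node B, R3 is in parallel with the load: R3‖R_L = 7020 Ω.
Below node A the resistance is R2 + (R3‖R_L) = 7279 Ω, so V_A = 14.4 × 7279/15350 = 6.829 V.
Then V_B = V_A × (R3‖R_L)/(R2 + R3‖R_L) = 6.829 × 7020/7279 = 6.59 V.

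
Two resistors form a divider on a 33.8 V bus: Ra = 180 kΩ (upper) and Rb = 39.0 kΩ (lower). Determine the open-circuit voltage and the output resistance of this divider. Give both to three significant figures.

V_th = 6.02 V, R_th = 32.1 kΩ

V_th is the open-circuit tap voltage: 33.8 × 39.0/(180 + 39.0) = 6.02 V.
With the supply zeroed, Ra and Rb appear in parallel from the tap: R_th = Ra‖Rb = (180 × 39.0)/219.0 = 32.1 kΩ.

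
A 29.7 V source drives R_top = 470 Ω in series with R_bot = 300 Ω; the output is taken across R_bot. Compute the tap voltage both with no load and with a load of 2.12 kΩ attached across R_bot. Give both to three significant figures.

Unloaded: 11.6 V; loaded: 10.7 V

Open-circuit: V = 29.7 × 300/(470 + 300) = 11.6 V.
With the load, R_bot becomes R_bot‖R_L = 262.8 Ω, so V = 29.7 × 262.8/732.8 = 10.7 V.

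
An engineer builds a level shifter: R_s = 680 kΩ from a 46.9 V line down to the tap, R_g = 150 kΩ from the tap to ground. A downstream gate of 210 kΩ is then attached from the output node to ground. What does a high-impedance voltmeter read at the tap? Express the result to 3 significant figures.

The load sits in parallel with R_g: R_g‖R_L = (150 × 210) / (150 + 210) = 87.50 kΩ.
V_out = 46.9 × 87.50 / (680 + 87.50) = 46.9 × 87.50/767.5 = 5.35 V.

V_out ≈ 5.35 V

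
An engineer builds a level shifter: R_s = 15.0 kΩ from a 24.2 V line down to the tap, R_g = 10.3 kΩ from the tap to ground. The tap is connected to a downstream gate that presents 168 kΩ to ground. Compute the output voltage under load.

The load sits in parallel with R_g: R_g‖R_L = (10.3 × 168) / (10.3 + 168) = 9.705 kΩ.
V_out = 24.2 × 9.705 / (15.0 + 9.705) = 24.2 × 9.705/24.70 = 9.51 V.

V_out ≈ 9.51 V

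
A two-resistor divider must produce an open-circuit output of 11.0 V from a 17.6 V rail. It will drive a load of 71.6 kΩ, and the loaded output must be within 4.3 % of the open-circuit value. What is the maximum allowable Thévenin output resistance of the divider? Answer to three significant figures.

R_th ≤ 3.22 kΩ

Loading drop = R_th/(R_th + R_L) ≤ 0.0430, so R_th ≤ R_L · ε/(1−ε) = 71.6 kΩ × 0.0430/0.9570 = 3.22 kΩ.
(Any R1, R2 with R2/(R1+R2) = 0.625 and R1‖R2 ≤ 3.22 kΩ will meet the spec.)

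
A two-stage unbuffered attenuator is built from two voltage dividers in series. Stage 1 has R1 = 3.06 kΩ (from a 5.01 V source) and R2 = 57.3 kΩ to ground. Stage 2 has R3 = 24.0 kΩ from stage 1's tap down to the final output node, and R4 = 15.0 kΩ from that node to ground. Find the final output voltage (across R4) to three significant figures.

V_out ≈ 1.70 V

Stage 2 presents R3+R4 = 39.00 kΩ as a load on stage 1's tap.
Stage 1's lower leg becomes R2‖(R3+R4) = 23.21 kΩ, so V_mid = 5.01 × 23.21/26.27 = 4.426 V.
Stage 2 is itself unloaded: V_out = V_mid × R4/(R3+R4) = 4.426 × 15.0/39.00 = 1.70 V.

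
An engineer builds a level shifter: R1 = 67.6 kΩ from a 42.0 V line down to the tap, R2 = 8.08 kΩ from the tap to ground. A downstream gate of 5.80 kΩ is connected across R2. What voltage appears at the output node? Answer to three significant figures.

The load sits in parallel with R2: R2‖R_L = (8.08 × 5.80) / (8.08 + 5.80) = 3.376 kΩ.
V_out = 42.0 × 3.376 / (67.6 + 3.376) = 42.0 × 3.376/70.98 = 2.00 V.
(Unloaded it would have been 4.48 V.)

V_out ≈ 2.00 V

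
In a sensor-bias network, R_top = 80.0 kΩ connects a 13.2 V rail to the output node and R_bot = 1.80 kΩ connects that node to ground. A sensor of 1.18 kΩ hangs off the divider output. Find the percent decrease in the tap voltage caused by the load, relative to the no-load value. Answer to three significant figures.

The divider's output (Thévenin) resistance is R_top‖R_bot = 1.760 kΩ.
Fractional drop under load = R_th/(R_th + R_L) = 1.760 / (1.760 + 1.18) = 0.5987.
So the output falls by 59.9 %.

59.9 %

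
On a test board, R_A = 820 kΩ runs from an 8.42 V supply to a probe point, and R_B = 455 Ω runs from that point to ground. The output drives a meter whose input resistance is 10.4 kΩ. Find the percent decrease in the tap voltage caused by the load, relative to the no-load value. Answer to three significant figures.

4.19 %

The divider's output (Thévenin) resistance is R_A‖R_B = 454.7 Ω.
Fractional drop under load = R_th/(R_th + R_L) = 454.7 / (454.7 + 10400) = 0.04189.
So the output falls by 4.19 %.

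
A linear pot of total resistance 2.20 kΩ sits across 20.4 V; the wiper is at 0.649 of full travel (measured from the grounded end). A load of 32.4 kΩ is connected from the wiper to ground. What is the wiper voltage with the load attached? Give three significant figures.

The wiper splits the pot into (1−α)R = 772.2 Ω above and αR = 1428 Ω below.
Lower section ‖ load = 1368 Ω.
V_wiper = 20.4 × 1368/(772.2 + 1368) = 13.0 V.

V ≈ 13.0 V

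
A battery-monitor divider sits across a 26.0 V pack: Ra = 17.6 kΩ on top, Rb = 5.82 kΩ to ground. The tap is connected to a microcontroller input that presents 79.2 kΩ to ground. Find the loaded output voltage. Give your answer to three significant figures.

V_out ≈ 6.12 V

The load sits in parallel with Rb: Rb‖R_L = (5.82 × 79.2) / (5.82 + 79.2) = 5.422 kΩ.
V_out = 26.0 × 5.422 / (17.6 + 5.422) = 26.0 × 5.422/23.02 = 6.12 V.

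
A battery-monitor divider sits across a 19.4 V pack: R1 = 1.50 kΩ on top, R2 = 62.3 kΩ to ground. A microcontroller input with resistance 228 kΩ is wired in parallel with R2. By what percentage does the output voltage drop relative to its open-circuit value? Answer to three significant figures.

The divider's output (Thévenin) resistance is R1‖R2 = 1.465 kΩ.
Fractional drop under load = R_th/(R_th + R_L) = 1.465 / (1.465 + 228) = 0.006383.
So the output falls by 0.638 %.

0.638 %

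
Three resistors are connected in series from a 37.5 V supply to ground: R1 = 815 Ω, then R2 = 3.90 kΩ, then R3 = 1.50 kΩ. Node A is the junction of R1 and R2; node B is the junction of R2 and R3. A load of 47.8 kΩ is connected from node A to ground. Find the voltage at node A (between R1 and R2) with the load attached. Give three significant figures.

V ≈ 32.1 V

Below node A the series string R2+R3 = 5400 Ω sits in parallel with the 47800 Ω load: 4852 Ω.
V_A = 37.5 × 4852/(815 + 4852) = 32.1 V.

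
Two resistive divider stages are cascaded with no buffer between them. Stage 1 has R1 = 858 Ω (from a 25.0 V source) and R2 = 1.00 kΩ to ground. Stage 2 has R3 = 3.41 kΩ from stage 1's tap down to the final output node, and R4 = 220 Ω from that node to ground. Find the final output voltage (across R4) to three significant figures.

Stage 2 presents R3+R4 = 3630 Ω as a load on stage 1's tap.
Stage 1's lower leg becomes R2‖(R3+R4) = 784.0 Ω, so V_mid = 25.0 × 784.0/1642 = 11.94 V.
Stage 2 is itself unloaded: V_out = V_mid × R4/(R3+R4) = 11.94 × 220/3630 = 0.723 V.

V_out ≈ 0.723 V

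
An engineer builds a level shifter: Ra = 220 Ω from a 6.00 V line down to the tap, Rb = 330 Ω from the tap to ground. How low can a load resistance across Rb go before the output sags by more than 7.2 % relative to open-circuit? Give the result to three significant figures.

Output resistance R_th = Ra‖Rb = (220 × 330)/550.0 = 132.0 Ω.
The fractional drop is R_th/(R_th + R_L); requiring this ≤ 0.0720 gives R_L ≥ R_th(1/0.0720 − 1) = 132.0 × 12.89 = 1.70 kΩ.

R_L(min) ≈ 1.70 kΩ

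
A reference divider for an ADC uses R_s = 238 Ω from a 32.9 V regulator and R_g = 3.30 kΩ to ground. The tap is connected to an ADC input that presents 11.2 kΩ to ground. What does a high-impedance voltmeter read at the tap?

The load sits in parallel with R_g: R_g‖R_L = (3300 × 11200) / (3300 + 11200) = 2549 Ω.
V_out = 32.9 × 2549 / (238 + 2549) = 32.9 × 2549/2787 = 30.1 V.
(Unloaded it would have been 30.7 V.)

V_out ≈ 30.1 V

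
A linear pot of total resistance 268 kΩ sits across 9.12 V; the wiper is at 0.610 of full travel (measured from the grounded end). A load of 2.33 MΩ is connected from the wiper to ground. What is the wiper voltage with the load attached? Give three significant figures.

The wiper splits the pot into (1−α)R = 104.5 kΩ above and αR = 163.5 kΩ below.
Lower section ‖ load = 152.8 kΩ.
V_wiper = 9.12 × 152.8/(104.5 + 152.8) = 5.42 V.

V ≈ 5.42 V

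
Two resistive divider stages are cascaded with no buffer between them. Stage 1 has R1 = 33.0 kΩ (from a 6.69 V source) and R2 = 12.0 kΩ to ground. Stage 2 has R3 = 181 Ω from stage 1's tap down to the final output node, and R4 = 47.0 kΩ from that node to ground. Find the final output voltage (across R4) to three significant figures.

Stage 2 presents R3+R4 = 47180 Ω as a load on stage 1's tap.
Stage 1's lower leg becomes R2‖(R3+R4) = 9567 Ω, so V_mid = 6.69 × 9567/42570 = 1.504 V.
Stage 2 is itself unloaded: V_out = V_mid × R4/(R3+R4) = 1.504 × 47000/47180 = 1.50 V.

V_out ≈ 1.50 V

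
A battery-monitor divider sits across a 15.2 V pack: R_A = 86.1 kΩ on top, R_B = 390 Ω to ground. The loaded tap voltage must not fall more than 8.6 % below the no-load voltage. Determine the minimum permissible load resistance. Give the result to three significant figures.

Output resistance R_th = R_A‖R_B = (86100 × 390)/86490 = 388.2 Ω.
The fractional drop is R_th/(R_th + R_L); requiring this ≤ 0.0860 gives R_L ≥ R_th(1/0.0860 − 1) = 388.2 × 10.63 = 4.13 kΩ.

R_L(min) ≈ 4.13 kΩ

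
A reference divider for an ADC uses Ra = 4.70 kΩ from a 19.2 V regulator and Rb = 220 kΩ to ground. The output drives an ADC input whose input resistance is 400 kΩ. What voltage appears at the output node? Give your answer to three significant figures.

The load sits in parallel with Rb: Rb‖R_L = (220 × 400) / (220 + 400) = 141.9 kΩ.
V_out = 19.2 × 141.9 / (4.70 + 141.9) = 19.2 × 141.9/146.6 = 18.6 V.

V_out ≈ 18.6 V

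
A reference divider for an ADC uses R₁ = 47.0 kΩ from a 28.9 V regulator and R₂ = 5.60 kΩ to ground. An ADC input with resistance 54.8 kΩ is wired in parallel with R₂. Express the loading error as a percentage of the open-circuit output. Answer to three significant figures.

8.37 %

The divider's output (Thévenin) resistance is R₁‖R₂ = 5.004 kΩ.
Fractional drop under load = R_th/(R_th + R_L) = 5.004 / (5.004 + 54.8) = 0.08367.
So the output falls by 8.37 %.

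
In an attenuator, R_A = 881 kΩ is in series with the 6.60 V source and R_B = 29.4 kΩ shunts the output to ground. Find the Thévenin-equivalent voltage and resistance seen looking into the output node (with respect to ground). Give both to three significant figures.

V_th is the open-circuit tap voltage: 6.60 × 29.4/(881 + 29.4) = 0.213 V.
With the supply zeroed, R_A and R_B appear in parallel from the tap: R_th = R_A‖R_B = (881 × 29.4)/910.4 = 28.5 kΩ.

V_th = 0.213 V, R_th = 28.5 kΩ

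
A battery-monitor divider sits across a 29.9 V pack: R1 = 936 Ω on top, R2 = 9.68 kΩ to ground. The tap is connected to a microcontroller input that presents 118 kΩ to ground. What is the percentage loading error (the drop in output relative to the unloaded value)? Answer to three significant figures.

The divider's output (Thévenin) resistance is R1‖R2 = 853.5 Ω.
Fractional drop under load = R_th/(R_th + R_L) = 853.5 / (853.5 + 118000) = 0.007181.
So the output falls by 0.718 %.

0.718 %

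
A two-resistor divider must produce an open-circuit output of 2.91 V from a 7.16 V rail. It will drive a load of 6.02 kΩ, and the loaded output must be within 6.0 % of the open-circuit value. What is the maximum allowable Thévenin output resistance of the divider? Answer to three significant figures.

Loading drop = R_th/(R_th + R_L) ≤ 0.0600, so R_th ≤ R_L · ε/(1−ε) = 6.02 kΩ × 0.0600/0.9400 = 384 Ω.
(Any R1, R2 with R2/(R1+R2) = 0.406 and R1‖R2 ≤ 384 Ω will meet the spec.)

R_th ≤ 384 Ω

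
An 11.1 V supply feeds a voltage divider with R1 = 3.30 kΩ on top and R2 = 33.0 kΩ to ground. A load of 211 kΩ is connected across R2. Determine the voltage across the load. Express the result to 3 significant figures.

V_out ≈ 9.95 V

The load sits in parallel with R2: R2‖R_L = (33.0 × 211) / (33.0 + 211) = 28.54 kΩ.
V_out = 11.1 × 28.54 / (3.30 + 28.54) = 11.1 × 28.54/31.84 = 9.95 V.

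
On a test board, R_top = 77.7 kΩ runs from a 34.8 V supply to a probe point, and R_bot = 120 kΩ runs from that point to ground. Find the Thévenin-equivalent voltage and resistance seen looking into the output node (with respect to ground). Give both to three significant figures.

V_th = 21.1 V, R_th = 47.2 kΩ

V_th is the open-circuit tap voltage: 34.8 × 120/(77.7 + 120) = 21.1 V.
With the supply zeroed, R_top and R_bot appear in parallel from the tap: R_th = R_top‖R_bot = (77.7 × 120)/197.7 = 47.2 kΩ.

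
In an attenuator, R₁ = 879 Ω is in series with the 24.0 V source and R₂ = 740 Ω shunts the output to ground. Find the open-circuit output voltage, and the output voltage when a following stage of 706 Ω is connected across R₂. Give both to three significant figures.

Open-circuit: V = 24.0 × 740/(879 + 740) = 11.0 V.
With the load, R₂ becomes R₂‖R_L = 361.3 Ω, so V = 24.0 × 361.3/1240 = 6.99 V.

Unloaded: 11.0 V; loaded: 6.99 V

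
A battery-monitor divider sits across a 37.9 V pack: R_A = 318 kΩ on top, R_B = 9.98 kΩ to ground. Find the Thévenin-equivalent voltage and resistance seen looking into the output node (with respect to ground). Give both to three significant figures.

V_th is the open-circuit tap voltage: 37.9 × 9.98/(318 + 9.98) = 1.15 V.
With the supply zeroed, R_A and R_B appear in parallel from the tap: R_th = R_A‖R_B = (318 × 9.98)/328.0 = 9.68 kΩ.

V_th = 1.15 V, R_th = 9.68 kΩ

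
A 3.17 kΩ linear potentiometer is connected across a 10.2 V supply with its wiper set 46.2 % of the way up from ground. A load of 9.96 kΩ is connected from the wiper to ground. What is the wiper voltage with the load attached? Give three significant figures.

V ≈ 4.37 V

The wiper splits the pot into (1−α)R = 1.705 kΩ above and αR = 1.465 kΩ below.
Lower section ‖ load = 1.277 kΩ.
V_wiper = 10.2 × 1.277/(1.705 + 1.277) = 4.37 V.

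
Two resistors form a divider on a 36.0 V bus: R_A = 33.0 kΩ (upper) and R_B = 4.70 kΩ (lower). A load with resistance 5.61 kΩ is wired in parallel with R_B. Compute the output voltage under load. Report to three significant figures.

The load sits in parallel with R_B: R_B‖R_L = (4.70 × 5.61) / (4.70 + 5.61) = 2.557 kΩ.
V_out = 36.0 × 2.557 / (33.0 + 2.557) = 36.0 × 2.557/35.56 = 2.59 V.

V_out ≈ 2.59 V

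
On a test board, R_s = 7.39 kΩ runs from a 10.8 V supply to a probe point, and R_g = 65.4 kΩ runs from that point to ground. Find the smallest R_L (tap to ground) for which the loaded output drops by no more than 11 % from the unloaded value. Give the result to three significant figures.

R_L(min) ≈ 53.7 kΩ

Output resistance R_th = R_s‖R_g = (7.39 × 65.4)/72.79 = 6.640 kΩ.
The fractional drop is R_th/(R_th + R_L); requiring this ≤ 0.110 gives R_L ≥ R_th(1/0.110 − 1) = 6.640 × 8.091 = 53.7 kΩ.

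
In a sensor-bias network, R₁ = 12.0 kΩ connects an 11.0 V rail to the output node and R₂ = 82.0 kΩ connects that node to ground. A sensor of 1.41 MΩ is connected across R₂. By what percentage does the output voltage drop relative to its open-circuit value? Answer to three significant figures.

The divider's output (Thévenin) resistance is R₁‖R₂ = 10.47 kΩ.
Fractional drop under load = R_th/(R_th + R_L) = 10.47 / (10.47 + 1410) = 0.007369.
So the output falls by 0.737 %.

0.737 %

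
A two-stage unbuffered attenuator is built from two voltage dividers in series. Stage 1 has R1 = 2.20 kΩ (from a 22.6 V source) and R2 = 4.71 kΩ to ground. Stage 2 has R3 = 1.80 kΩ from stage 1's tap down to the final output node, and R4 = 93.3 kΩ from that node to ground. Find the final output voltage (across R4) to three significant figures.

Stage 2 presents R3+R4 = 95.10 kΩ as a load on stage 1's tap.
Stage 1's lower leg becomes R2‖(R3+R4) = 4.488 kΩ, so V_mid = 22.6 × 4.488/6.688 = 15.17 V.
Stage 2 is itself unloaded: V_out = V_mid × R4/(R3+R4) = 15.17 × 93.3/95.10 = 14.9 V.

V_out ≈ 14.9 V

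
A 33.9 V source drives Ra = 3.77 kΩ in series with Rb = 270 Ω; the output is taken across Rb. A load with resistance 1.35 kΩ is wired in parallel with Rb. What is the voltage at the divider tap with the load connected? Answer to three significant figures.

V_out ≈ 1.91 V

The load sits in parallel with Rb: Rb‖R_L = (270 × 1350) / (270 + 1350) = 225.0 Ω.
V_out = 33.9 × 225.0 / (3770 + 225.0) = 33.9 × 225.0/3995 = 1.91 V.
(Unloaded it would have been 2.27 V.)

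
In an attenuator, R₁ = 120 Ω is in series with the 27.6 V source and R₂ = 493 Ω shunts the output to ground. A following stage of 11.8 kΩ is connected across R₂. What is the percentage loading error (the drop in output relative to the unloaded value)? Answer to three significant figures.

The divider's output (Thévenin) resistance is R₁‖R₂ = 96.51 Ω.
Fractional drop under load = R_th/(R_th + R_L) = 96.51 / (96.51 + 11800) = 0.008112.
So the output falls by 0.811 %.

0.811 %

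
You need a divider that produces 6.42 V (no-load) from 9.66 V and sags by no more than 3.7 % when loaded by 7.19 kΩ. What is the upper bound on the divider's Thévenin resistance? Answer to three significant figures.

Loading drop = R_th/(R_th + R_L) ≤ 0.0370, so R_th ≤ R_L · ε/(1−ε) = 7.19 kΩ × 0.0370/0.9630 = 276 Ω.
(Any R1, R2 with R2/(R1+R2) = 0.665 and R1‖R2 ≤ 276 Ω will meet the spec.)

R_th ≤ 276 Ω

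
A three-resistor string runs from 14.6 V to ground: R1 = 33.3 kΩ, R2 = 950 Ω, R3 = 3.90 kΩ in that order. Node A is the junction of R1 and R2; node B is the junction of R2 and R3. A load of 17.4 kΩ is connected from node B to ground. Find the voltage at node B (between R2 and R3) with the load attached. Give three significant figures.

At node B, R3 is in parallel with the load: R3‖R_L = 3186 Ω.
Below node A the resistance is R2 + (R3‖R_L) = 4136 Ω, so V_A = 14.6 × 4136/37440 = 1.613 V.
Then V_B = V_A × (R3‖R_L)/(R2 + R3‖R_L) = 1.613 × 3186/4136 = 1.24 V.

V ≈ 1.24 V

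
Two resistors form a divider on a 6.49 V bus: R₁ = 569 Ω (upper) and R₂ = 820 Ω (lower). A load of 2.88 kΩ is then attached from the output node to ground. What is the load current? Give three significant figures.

R₂‖R_L = 638.3 Ω; V_out = 6.49 × 638.3/1207 = 3.431 V.
I_L = V_out / R_L = 3.431 / 2.88 kΩ = 1.19 mA.

I_L ≈ 1.19 mA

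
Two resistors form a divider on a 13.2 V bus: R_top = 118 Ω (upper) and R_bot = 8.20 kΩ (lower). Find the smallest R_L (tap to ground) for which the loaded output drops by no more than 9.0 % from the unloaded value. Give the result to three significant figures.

Output resistance R_th = R_top‖R_bot = (118 × 8200)/8318 = 116.3 Ω.
The fractional drop is R_th/(R_th + R_L); requiring this ≤ 0.0900 gives R_L ≥ R_th(1/0.0900 − 1) = 116.3 × 10.11 = 1.18 kΩ.

R_L(min) ≈ 1.18 kΩ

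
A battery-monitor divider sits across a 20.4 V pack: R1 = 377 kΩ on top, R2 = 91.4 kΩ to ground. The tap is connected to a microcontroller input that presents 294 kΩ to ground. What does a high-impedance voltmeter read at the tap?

The load sits in parallel with R2: R2‖R_L = (91.4 × 294) / (91.4 + 294) = 69.72 kΩ.
V_out = 20.4 × 69.72 / (377 + 69.72) = 20.4 × 69.72/446.7 = 3.18 V.
(Unloaded it would have been 3.98 V.)

V_out ≈ 3.18 V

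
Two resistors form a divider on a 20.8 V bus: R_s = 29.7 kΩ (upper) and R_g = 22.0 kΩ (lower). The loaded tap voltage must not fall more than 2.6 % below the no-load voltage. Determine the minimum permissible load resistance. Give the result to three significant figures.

R_L(min) ≈ 473 kΩ

Output resistance R_th = R_s‖R_g = (29.7 × 22.0)/51.70 = 12.64 kΩ.
The fractional drop is R_th/(R_th + R_L); requiring this ≤ 0.0260 gives R_L ≥ R_th(1/0.0260 − 1) = 12.64 × 37.46 = 473 kΩ.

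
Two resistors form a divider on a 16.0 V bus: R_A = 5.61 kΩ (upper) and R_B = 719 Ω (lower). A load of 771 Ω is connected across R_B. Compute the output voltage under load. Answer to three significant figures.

The load sits in parallel with R_B: R_B‖R_L = (719 × 771) / (719 + 771) = 372.0 Ω.
V_out = 16.0 × 372.0 / (5610 + 372.0) = 16.0 × 372.0/5982 = 0.995 V.

V_out ≈ 0.995 V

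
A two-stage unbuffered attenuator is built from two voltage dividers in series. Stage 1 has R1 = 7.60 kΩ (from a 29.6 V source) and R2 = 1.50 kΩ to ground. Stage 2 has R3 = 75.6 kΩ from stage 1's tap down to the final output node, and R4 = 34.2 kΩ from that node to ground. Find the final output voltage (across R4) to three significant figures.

Stage 2 presents R3+R4 = 109.8 kΩ as a load on stage 1's tap.
Stage 1's lower leg becomes R2‖(R3+R4) = 1.480 kΩ, so V_mid = 29.6 × 1.480/9.080 = 4.824 V.
Stage 2 is itself unloaded: V_out = V_mid × R4/(R3+R4) = 4.824 × 34.2/109.8 = 1.50 V.

V_out ≈ 1.50 V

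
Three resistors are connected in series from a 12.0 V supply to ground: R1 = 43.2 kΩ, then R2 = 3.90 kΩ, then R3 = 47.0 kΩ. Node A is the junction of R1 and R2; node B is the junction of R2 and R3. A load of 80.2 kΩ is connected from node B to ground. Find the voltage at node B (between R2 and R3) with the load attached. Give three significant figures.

At node B, R3 is in parallel with the load: R3‖R_L = 29.63 kΩ.
Below node A the resistance is R2 + (R3‖R_L) = 33.53 kΩ, so V_A = 12.0 × 33.53/76.73 = 5.244 V.
Then V_B = V_A × (R3‖R_L)/(R2 + R3‖R_L) = 5.244 × 29.63/33.53 = 4.63 V.

V ≈ 4.63 V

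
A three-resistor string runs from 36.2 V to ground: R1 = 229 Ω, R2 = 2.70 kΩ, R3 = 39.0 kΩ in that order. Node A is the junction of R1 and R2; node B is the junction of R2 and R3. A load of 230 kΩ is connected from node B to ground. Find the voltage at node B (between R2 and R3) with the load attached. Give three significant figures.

At node B, R3 is in parallel with the load: R3‖R_L = 33350 Ω.
Below node A the resistance is R2 + (R3‖R_L) = 36050 Ω, so V_A = 36.2 × 36050/36270 = 35.97 V.
Then V_B = V_A × (R3‖R_L)/(R2 + R3‖R_L) = 35.97 × 33350/36050 = 33.3 V.

V ≈ 33.3 V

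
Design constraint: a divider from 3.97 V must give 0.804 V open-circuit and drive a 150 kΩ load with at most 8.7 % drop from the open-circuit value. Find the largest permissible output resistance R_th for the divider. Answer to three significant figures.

Loading drop = R_th/(R_th + R_L) ≤ 0.0870, so R_th ≤ R_L · ε/(1−ε) = 150 kΩ × 0.0870/0.9130 = 14.3 kΩ.
(Any R1, R2 with R2/(R1+R2) = 0.203 and R1‖R2 ≤ 14.3 kΩ will meet the spec.)

R_th ≤ 14.3 kΩ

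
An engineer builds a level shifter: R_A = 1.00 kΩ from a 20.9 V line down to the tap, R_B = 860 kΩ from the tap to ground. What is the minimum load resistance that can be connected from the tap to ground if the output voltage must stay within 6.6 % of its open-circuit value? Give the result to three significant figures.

Output resistance R_th = R_A‖R_B = (1000 × 860000)/861000 = 998.8 Ω.
The fractional drop is R_th/(R_th + R_L); requiring this ≤ 0.0660 gives R_L ≥ R_th(1/0.0660 − 1) = 998.8 × 14.15 = 14.1 kΩ.

R_L(min) ≈ 14.1 kΩ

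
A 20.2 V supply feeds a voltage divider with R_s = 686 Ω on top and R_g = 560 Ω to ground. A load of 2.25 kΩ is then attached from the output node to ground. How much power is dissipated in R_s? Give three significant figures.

P ≈ 218 mW

Total resistance from the source is R_s + (R_g‖R_L) = 1134 Ω, so I = 20.2/1134 Ω = 17.81 mA.
P = I²·R_s = (17.81 mA)² × 686 Ω = 218 mW.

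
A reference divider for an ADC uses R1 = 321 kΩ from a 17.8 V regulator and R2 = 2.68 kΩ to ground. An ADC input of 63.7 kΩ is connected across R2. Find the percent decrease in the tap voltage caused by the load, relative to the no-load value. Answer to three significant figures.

4.01 %

The divider's output (Thévenin) resistance is R1‖R2 = 2.658 kΩ.
Fractional drop under load = R_th/(R_th + R_L) = 2.658 / (2.658 + 63.7) = 0.04005.
So the output falls by 4.01 %.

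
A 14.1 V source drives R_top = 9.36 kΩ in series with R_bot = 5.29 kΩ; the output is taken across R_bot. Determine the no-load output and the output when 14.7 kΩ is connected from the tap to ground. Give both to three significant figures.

Open-circuit: V = 14.1 × 5.29/(9.36 + 5.29) = 5.09 V.
With the load, R_bot becomes R_bot‖R_L = 3.890 kΩ, so V = 14.1 × 3.890/13.25 = 4.14 V.

Unloaded: 5.09 V; loaded: 4.14 V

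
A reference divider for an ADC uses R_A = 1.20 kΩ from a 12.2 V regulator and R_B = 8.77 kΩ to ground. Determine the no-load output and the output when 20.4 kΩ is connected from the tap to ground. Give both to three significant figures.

Open-circuit: V = 12.2 × 8.77/(1.20 + 8.77) = 10.7 V.
With the load, R_B becomes R_B‖R_L = 6.133 kΩ, so V = 12.2 × 6.133/7.333 = 10.2 V.

Unloaded: 10.7 V; loaded: 10.2 V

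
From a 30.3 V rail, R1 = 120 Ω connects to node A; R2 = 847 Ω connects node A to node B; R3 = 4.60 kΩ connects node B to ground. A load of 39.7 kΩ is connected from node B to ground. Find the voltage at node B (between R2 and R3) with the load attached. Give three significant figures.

At node B, R3 is in parallel with the load: R3‖R_L = 4122 Ω.
Below node A the resistance is R2 + (R3‖R_L) = 4969 Ω, so V_A = 30.3 × 4969/5089 = 29.59 V.
Then V_B = V_A × (R3‖R_L)/(R2 + R3‖R_L) = 29.59 × 4122/4969 = 24.5 V.

V ≈ 24.5 V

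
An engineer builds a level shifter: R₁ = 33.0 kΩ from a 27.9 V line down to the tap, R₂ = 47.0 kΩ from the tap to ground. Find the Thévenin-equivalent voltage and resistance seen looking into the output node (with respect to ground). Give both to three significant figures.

V_th = 16.4 V, R_th = 19.4 kΩ

V_th is the open-circuit tap voltage: 27.9 × 47.0/(33.0 + 47.0) = 16.4 V.
With the supply zeroed, R₁ and R₂ appear in parallel from the tap: R_th = R₁‖R₂ = (33.0 × 47.0)/80.00 = 19.4 kΩ.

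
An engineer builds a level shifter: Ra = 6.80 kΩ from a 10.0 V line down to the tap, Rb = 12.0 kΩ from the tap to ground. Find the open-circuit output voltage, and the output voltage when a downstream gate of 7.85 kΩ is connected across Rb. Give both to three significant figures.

Unloaded: 6.38 V; loaded: 4.11 V

Open-circuit: V = 10.0 × 12.0/(6.80 + 12.0) = 6.38 V.
With the load, Rb becomes Rb‖R_L = 4.746 kΩ, so V = 10.0 × 4.746/11.55 = 4.11 V.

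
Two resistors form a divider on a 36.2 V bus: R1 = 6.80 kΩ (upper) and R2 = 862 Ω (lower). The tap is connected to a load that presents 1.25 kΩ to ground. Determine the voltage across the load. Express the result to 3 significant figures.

The load sits in parallel with R2: R2‖R_L = (862 × 1250) / (862 + 1250) = 510.2 Ω.
V_out = 36.2 × 510.2 / (6800 + 510.2) = 36.2 × 510.2/7310 = 2.53 V.
(Unloaded it would have been 4.07 V.)

V_out ≈ 2.53 V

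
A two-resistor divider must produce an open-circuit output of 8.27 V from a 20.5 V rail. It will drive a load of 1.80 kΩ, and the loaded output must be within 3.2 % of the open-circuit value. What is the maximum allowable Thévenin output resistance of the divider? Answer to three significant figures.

R_th ≤ 59.5 Ω

Loading drop = R_th/(R_th + R_L) ≤ 0.0320, so R_th ≤ R_L · ε/(1−ε) = 1.80 kΩ × 0.0320/0.9680 = 59.5 Ω.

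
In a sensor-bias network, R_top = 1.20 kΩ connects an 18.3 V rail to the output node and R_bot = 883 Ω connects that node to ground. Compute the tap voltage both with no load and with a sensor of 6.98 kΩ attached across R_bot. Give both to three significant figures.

Unloaded: 7.76 V; loaded: 7.23 V

Open-circuit: V = 18.3 × 883/(1200 + 883) = 7.76 V.
With the load, R_bot becomes R_bot‖R_L = 783.8 Ω, so V = 18.3 × 783.8/1984 = 7.23 V.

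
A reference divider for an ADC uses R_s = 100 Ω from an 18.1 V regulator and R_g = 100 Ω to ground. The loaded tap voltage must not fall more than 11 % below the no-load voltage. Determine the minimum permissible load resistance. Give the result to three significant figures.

R_L(min) ≈ 405 Ω

Output resistance R_th = R_s‖R_g = (100 × 100)/200.0 = 50.00 Ω.
The fractional drop is R_th/(R_th + R_L); requiring this ≤ 0.110 gives R_L ≥ R_th(1/0.110 − 1) = 50.00 × 8.091 = 405 Ω.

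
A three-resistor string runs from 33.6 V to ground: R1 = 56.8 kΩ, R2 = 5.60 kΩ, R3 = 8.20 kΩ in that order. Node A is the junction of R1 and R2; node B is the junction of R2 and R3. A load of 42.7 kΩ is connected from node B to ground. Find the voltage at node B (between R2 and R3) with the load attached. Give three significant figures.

At node B, R3 is in parallel with the load: R3‖R_L = 6.879 kΩ.
Below node A the resistance is R2 + (R3‖R_L) = 12.48 kΩ, so V_A = 33.6 × 12.48/69.28 = 6.052 V.
Then V_B = V_A × (R3‖R_L)/(R2 + R3‖R_L) = 6.052 × 6.879/12.48 = 3.34 V.

V ≈ 3.34 V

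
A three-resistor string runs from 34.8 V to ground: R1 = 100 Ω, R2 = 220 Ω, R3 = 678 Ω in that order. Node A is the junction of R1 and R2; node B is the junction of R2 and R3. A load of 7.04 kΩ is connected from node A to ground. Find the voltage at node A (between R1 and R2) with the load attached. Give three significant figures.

V ≈ 30.9 V

Below node A the series string R2+R3 = 898.0 Ω sits in parallel with the 7040 Ω load: 796.4 Ω.
V_A = 34.8 × 796.4/(100 + 796.4) = 30.9 V.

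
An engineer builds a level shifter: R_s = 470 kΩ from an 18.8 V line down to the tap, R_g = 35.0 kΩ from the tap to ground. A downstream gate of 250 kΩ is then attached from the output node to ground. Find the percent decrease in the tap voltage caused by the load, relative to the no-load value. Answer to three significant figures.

Unloaded V = 18.8 × 35.0/505.0 = 1.3030 V.
Loaded: R_g‖R_L = 30.70 kΩ, giving V = 18.8 × 30.70/500.7 = 1.1528 V.
Drop = (1.3030 − 1.1528) / 1.3030 = 11.5 %.

11.5 %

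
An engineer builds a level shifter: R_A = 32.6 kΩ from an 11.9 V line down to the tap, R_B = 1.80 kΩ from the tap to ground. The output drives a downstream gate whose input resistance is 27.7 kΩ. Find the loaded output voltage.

V_out ≈ 0.587 V

The load sits in parallel with R_B: R_B‖R_L = (1.80 × 27.7) / (1.80 + 27.7) = 1.690 kΩ.
V_out = 11.9 × 1.690 / (32.6 + 1.690) = 11.9 × 1.690/34.29 = 0.587 V.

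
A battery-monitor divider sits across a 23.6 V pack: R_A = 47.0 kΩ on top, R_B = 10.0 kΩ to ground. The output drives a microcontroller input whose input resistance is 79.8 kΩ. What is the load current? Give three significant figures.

R_B‖R_L = 8.886 kΩ; V_out = 23.6 × 8.886/55.89 = 3.753 V.
I_L = V_out / R_L = 3.753 / 79.8 kΩ = 0.0470 mA.

I_L ≈ 0.0470 mA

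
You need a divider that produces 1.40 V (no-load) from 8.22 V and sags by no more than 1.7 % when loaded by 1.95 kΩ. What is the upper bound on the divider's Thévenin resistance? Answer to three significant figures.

R_th ≤ 33.7 Ω

Loading drop = R_th/(R_th + R_L) ≤ 0.0170, so R_th ≤ R_L · ε/(1−ε) = 1.95 kΩ × 0.0170/0.9830 = 33.7 Ω.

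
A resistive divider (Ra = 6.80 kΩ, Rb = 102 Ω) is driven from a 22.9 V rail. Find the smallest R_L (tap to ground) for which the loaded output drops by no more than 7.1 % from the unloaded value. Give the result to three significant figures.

R_L(min) ≈ 1.31 kΩ

Output resistance R_th = Ra‖Rb = (6800 × 102)/6902 = 100.5 Ω.
The fractional drop is R_th/(R_th + R_L); requiring this ≤ 0.0710 gives R_L ≥ R_th(1/0.0710 − 1) = 100.5 × 13.08 = 1.31 kΩ.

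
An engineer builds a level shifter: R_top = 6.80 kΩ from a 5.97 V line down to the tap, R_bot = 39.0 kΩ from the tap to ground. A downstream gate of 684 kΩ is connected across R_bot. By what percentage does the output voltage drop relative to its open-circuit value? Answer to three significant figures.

The divider's output (Thévenin) resistance is R_top‖R_bot = 5.790 kΩ.
Fractional drop under load = R_th/(R_th + R_L) = 5.790 / (5.790 + 684) = 0.008394.
So the output falls by 0.839 %.

0.839 %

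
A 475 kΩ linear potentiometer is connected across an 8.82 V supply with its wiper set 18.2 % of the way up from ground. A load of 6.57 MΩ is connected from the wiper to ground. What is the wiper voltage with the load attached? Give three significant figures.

V ≈ 1.59 V

The wiper splits the pot into (1−α)R = 388.6 kΩ above and αR = 86.45 kΩ below.
Lower section ‖ load = 85.33 kΩ.
V_wiper = 8.82 × 85.33/(388.6 + 85.33) = 1.59 V.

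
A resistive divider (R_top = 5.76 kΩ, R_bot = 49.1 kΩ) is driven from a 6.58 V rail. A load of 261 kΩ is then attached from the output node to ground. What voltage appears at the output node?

V_out ≈ 5.78 V

The load sits in parallel with R_bot: R_bot‖R_L = (49.1 × 261) / (49.1 + 261) = 41.33 kΩ.
V_out = 6.58 × 41.33 / (5.76 + 41.33) = 6.58 × 41.33/47.09 = 5.78 V.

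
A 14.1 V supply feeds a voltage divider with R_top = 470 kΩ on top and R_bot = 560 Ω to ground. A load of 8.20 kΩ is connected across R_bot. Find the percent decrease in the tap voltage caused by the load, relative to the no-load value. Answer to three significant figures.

The divider's output (Thévenin) resistance is R_top‖R_bot = 559.3 Ω.
Fractional drop under load = R_th/(R_th + R_L) = 559.3 / (559.3 + 8200) = 0.06386.
So the output falls by 6.39 %.

6.39 %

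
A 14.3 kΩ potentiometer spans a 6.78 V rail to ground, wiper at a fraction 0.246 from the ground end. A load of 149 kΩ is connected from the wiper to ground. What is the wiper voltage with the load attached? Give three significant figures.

The wiper splits the pot into (1−α)R = 10.78 kΩ above and αR = 3.518 kΩ below.
Lower section ‖ load = 3.437 kΩ.
V_wiper = 6.78 × 3.437/(10.78 + 3.437) = 1.64 V.

V ≈ 1.64 V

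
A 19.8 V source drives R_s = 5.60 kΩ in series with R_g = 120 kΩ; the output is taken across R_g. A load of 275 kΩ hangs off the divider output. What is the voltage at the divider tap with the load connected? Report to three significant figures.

The load sits in parallel with R_g: R_g‖R_L = (120 × 275) / (120 + 275) = 83.54 kΩ.
V_out = 19.8 × 83.54 / (5.60 + 83.54) = 19.8 × 83.54/89.14 = 18.6 V.

V_out ≈ 18.6 V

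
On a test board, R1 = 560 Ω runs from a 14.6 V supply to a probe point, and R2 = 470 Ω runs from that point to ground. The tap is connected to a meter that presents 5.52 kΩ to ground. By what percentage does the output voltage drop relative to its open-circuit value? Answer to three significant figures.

4.42 %

The divider's output (Thévenin) resistance is R1‖R2 = 255.5 Ω.
Fractional drop under load = R_th/(R_th + R_L) = 255.5 / (255.5 + 5520) = 0.04424.
So the output falls by 4.42 %.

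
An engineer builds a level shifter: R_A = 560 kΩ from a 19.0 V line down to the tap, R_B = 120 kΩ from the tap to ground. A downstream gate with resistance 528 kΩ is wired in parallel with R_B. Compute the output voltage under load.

V_out ≈ 2.82 V

The load sits in parallel with R_B: R_B‖R_L = (120 × 528) / (120 + 528) = 97.78 kΩ.
V_out = 19.0 × 97.78 / (560 + 97.78) = 19.0 × 97.78/657.8 = 2.82 V.
(Unloaded it would have been 3.35 V.)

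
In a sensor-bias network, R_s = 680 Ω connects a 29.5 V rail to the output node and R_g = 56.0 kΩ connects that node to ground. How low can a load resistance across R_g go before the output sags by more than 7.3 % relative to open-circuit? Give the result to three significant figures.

R_L(min) ≈ 8.53 kΩ

Output resistance R_th = R_s‖R_g = (680 × 56000)/56680 = 671.8 Ω.
The fractional drop is R_th/(R_th + R_L); requiring this ≤ 0.0730 gives R_L ≥ R_th(1/0.0730 − 1) = 671.8 × 12.70 = 8.53 kΩ.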